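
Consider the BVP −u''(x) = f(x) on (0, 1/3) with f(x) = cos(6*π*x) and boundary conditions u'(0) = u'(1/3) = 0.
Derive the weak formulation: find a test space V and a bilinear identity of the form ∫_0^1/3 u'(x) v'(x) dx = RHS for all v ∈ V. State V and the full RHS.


V = H^1(0, 1/3) (no boundary constraint on v; u is determined up to an additive constant); weak form: ∫_0^1/3 u'v' dx = ∫_0^1/3 (cos(6*π*x)) v dx for all v ∈ V.

Multiply both sides by a test function v and integrate from 0 to 1/3:
  ∫_0^1/3 −u''(x) v(x) dx = ∫_0^1/3 f(x) v(x) dx.
Integrate the LHS by parts once:
  ∫_0^1/3 −u'' v dx = −[u'(x) v(x)]_0^1/3 + ∫_0^1/3 u'(x) v'(x) dx.
Thus ∫_0^1/3 u'(x) v'(x) dx = ∫_0^1/3 f(x) v(x) dx + [u'(x) v(x)]_0^1/3.
Choose V so that boundary terms are either known or forced to vanish.
u has homogeneous Neumann: u'(0) = u'(1/3) = 0. So [u' v]_0^1/3 = 0·v(1/3) − 0·v(0) = 0 for any v; take V = H^1(0, 1/3).
Weak formulation: find u (satisfying any essential BC) such that ∫_0^1/3 u'(x) v'(x) dx = ∫_0^1/3 f v dx for all v ∈ V (homogeneous Neumann, so boundary terms vanish).
Substituting f(x) = cos(6*π*x), the right-hand side is ∫_0^1/3 (cos(6*π*x)) v dx.
Compatibility check (pure Neumann): taking v ≡ 1 ∈ V gives 0 = ∫_0^1/3 f dx + (0) − (0), i.e. ∫_0^1/3 f dx must equal u'(0) − u'(1/3) = 0. Indeed ∫_0^1/3 (cos(6*π*x)) dx = 0, so the data are compatible. The solution is then unique only up to an additive constant (fix it e.g. by requiring ∫_0^1/3 u dx = 0).


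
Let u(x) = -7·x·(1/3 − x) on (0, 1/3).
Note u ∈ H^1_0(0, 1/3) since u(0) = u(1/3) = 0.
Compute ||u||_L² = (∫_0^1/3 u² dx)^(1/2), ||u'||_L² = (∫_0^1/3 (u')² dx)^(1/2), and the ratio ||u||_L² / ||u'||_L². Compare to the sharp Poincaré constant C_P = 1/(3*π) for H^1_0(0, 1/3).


||u||_L² / ||u'||_L² = sqrt(10)/30 < C_P = 1/(3*π).

u(x) = -7·x·(1/3 − x), so u'(x) = 14*x - 7/3.
u(x) = -7·x·(1/3 − x) vanishes at x = 0 and x = 1/3, so u ∈ H^1_0(0, 1/3). Differentiate via the product rule and integrate the resulting polynomials term by term.
  ∫_0^1/3 u² dx = ∫_0^1/3 (49*x^4 - 98*x^3/3 + 49*x^2/9) dx. Term by term:
    ∫_0^1/3 49*x^4 dx = 49/1215;  ∫_0^1/3 -98*x^3/3 dx = -49/486;  ∫_0^1/3 49*x^2/9 dx = 49/729.
  Sum: 49/1215 − 49/486 + 49/729 = 49/7290.
  ∫_0^1/3 (u')² dx = ∫_0^1/3 (196*x^2 - 196*x/3 + 49/9) dx. Term by term:
    ∫_0^1/3 196*x^2 dx = 196/81;  ∫_0^1/3 -196*x/3 dx = -98/27;  ∫_0^1/3 49/9 dx = 49/27.
  Sum: 196/81 − 98/27 + 49/27 = 49/81.
∫_0^1/3 u² dx = 49/7290, so ||u||_L² = 7*sqrt(10)/270.
∫_0^1/3 (u')² dx = 49/81, so ||u'||_L² = 7/9.
Ratio ||u||_L² / ||u'||_L² = sqrt(10)/30.
Sharp Poincaré constant on H^1_0(0, 1/3) is C_P = L/π = 1/(3*π), achieved by sin(3*π·x).
A polynomial bump cannot attain the sharp Poincaré constant (only the first sine eigenfunction does), so the ratio is strictly less than C_P, consistent with ||u||_L² ≤ C_P ||u'||_L².


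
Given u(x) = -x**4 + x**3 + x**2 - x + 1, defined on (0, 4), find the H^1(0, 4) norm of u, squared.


||u||_{H^1}^2 = 2104936/63

The H^1 norm (squared) on an interval (0, L) is
  ||u||_{H^1}^2 = ∫_0^L u(x)^2 dx + ∫_0^L u'(x)^2 dx.
Compute u'(x) = -4*x**3 + 3*x**2 + 2*x - 1.
Then u(x)^2 = x**8 - 2*x**7 - x**6 + 4*x**5 - 3*x**4 + 3*x**2 - 2*x + 1 and u'(x)^2 = 16*x**6 - 24*x**5 - 7*x**4 + 20*x**3 - 2*x**2 - 4*x + 1.
Integrate each monomial from 0 to 4 using ∫_0^4 c·x^n dx = c·4^(n+1)/(n+1):
  ∫_0^4 u(x)^2 dx = ∫_0^4 (x^8 - 2*x^7 - x^6 + 4*x^5 - 3*x^4 + 3*x^2 - 2*x + 1) dx. Term by term:
    ∫_0^4 x^8 dx = 262144/9;  ∫_0^4 -2*x^7 dx = -16384;  ∫_0^4 -x^6 dx = -16384/7;
    ∫_0^4 4*x^5 dx = 8192/3;  ∫_0^4 -3*x^4 dx = -3072/5;  ∫_0^4 3*x^2 dx = 64;
    ∫_0^4 -2*x dx = -16;  ∫_0^4 1 dx = 4.
  Sum: 262144/9 − 16384 − 16384/7 + 8192/3 − 3072/5 + 64 − 16 + 4 = 3959804/315.
  ∫_0^4 u'(x)^2 dx = ∫_0^4 (16*x^6 - 24*x^5 - 7*x^4 + 20*x^3 - 2*x^2 - 4*x + 1) dx. Term by term:
    ∫_0^4 16*x^6 dx = 262144/7;  ∫_0^4 -24*x^5 dx = -16384;  ∫_0^4 -7*x^4 dx = -7168/5;
    ∫_0^4 20*x^3 dx = 1280;  ∫_0^4 -2*x^2 dx = -128/3;  ∫_0^4 -4*x dx = -32;
    ∫_0^4 1 dx = 4.
  Sum: 262144/7 − 16384 − 7168/5 + 1280 − 128/3 − 32 + 4 = 2188292/105.
Adding: ||u||_{H^1}^2 = 3959804/315 + 2188292/105 = 2104936/63.


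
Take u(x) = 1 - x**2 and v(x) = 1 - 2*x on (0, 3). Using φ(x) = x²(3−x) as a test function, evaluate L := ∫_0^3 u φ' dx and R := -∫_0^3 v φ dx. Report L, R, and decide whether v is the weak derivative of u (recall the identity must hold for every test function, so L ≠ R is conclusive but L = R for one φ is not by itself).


LHS = 243/10, RHS = 351/20. No, v is not the weak derivative of u.

u(x) = 1 - x**2, classical derivative u'(x) = -2*x.
φ(x) = x²(3−x), so φ'(x) = 3*x*(2 - x).
Note φ(0) = φ(3) = 0, so the boundary term u·φ vanishes.
LHS = ∫_0^3 u(x) φ'(x) dx = ∫_0^3 (3*x^4 - 6*x^3 - 3*x^2 + 6*x) dx. Term by term:
  ∫_0^3 3*x^4 dx = 729/5;  ∫_0^3 -6*x^3 dx = -243/2;  ∫_0^3 -3*x^2 dx = -27;
  ∫_0^3 6*x dx = 27.
Sum: 729/5 − 243/2 − 27 + 27 = 243/10.
So LHS = 243/10.
∫_0^3 v(x) φ(x) dx = ∫_0^3 (2*x^4 - 7*x^3 + 3*x^2) dx. Term by term:
  ∫_0^3 2*x^4 dx = 486/5;  ∫_0^3 -7*x^3 dx = -567/4;  ∫_0^3 3*x^2 dx = 27.
Sum: 486/5 − 567/4 + 27 = -351/20.
So RHS = -∫_0^3 v(x) φ(x) dx = 351/20.
LHS − RHS = 27/4 ≠ 0, so the identity fails.
(For a valid weak derivative the identity must hold for EVERY test function, in particular this one. The failure shows v is NOT the weak derivative of u.)
Correct weak derivative would be u'(x) = -2*x.


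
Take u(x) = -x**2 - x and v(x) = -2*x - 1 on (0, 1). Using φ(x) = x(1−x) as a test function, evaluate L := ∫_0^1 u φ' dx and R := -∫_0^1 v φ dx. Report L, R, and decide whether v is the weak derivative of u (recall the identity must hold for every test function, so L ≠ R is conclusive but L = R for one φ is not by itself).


LHS = 1/3, RHS = 1/3. Yes, v = u' weakly.

u(x) = -x**2 - x, classical derivative u'(x) = -2*x - 1.
φ(x) = x(1−x), so φ'(x) = 1 - 2*x.
Note φ(0) = φ(1) = 0, so the boundary term u·φ vanishes.
LHS = ∫_0^1 u(x) φ'(x) dx = ∫_0^1 (2*x^3 + x^2 - x) dx. Term by term:
  ∫_0^1 2*x^3 dx = 1/2;  ∫_0^1 x^2 dx = 1/3;  ∫_0^1 -x dx = -1/2.
Sum: 1/2 + 1/3 − 1/2 = 1/3.
So LHS = 1/3.
∫_0^1 v(x) φ(x) dx = ∫_0^1 (2*x^3 - x^2 - x) dx. Term by term:
  ∫_0^1 2*x^3 dx = 1/2;  ∫_0^1 -x^2 dx = -1/3;  ∫_0^1 -x dx = -1/2.
Sum: 1/2 − 1/3 − 1/2 = -1/3.
So RHS = -∫_0^1 v(x) φ(x) dx = 1/3.
LHS = RHS, so the identity holds for this test φ.
Moreover u is smooth here and v(x) = u'(x) = -2*x - 1 pointwise, so the identity holds for every test function. Hence v is the weak derivative of u.


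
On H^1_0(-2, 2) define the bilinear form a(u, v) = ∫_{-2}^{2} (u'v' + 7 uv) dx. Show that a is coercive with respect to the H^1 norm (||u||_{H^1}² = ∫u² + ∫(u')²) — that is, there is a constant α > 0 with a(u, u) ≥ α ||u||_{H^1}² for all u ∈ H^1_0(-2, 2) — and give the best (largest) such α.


α = 1

Coercivity of a(·,·) on H^1_0(-2, 2) means a(u, u) ≥ α ||u||_{H^1}² for every u ∈ H^1_0.
The interval has length L = 4, and Poincaré/coercivity depend only on L. Here a(u, u) = ∫(u')² + (7)·∫u².
Here c = 7 ≥ 1, so a(u,u) = ∫(u')² + c∫u² ≥ ∫(u')² + ∫u² = ||u||_{H^1}², i.e. α = 1 works. No larger α is possible: a(u,u) ≥ α||u||_{H^1}² means (1−α)∫(u')² ≥ (α−c)∫u², and for the modes u_n = sin(nπ(x−x₀)/L) (x₀ the left endpoint) one has ∫u_n²/∫(u_n')² = (L/(nπ))² → 0, so a(u_n,u_n)/||u_n||_{H^1}² → 1. Hence the optimal constant is α = 1.
Therefore α = 1.


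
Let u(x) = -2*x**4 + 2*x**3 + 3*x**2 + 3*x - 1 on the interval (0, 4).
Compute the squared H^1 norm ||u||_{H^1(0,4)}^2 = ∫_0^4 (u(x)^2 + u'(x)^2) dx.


||u||_{H^1}^2 = 1022872/9

The H^1 norm (squared) on an interval (0, L) is
  ||u||_{H^1}^2 = ∫_0^L u(x)^2 dx + ∫_0^L u'(x)^2 dx.
Compute u'(x) = -8*x**3 + 6*x**2 + 6*x + 3.
Then u(x)^2 = 4*x**8 - 8*x**7 - 8*x**6 + 25*x**4 + 14*x**3 + 3*x**2 - 6*x + 1 and u'(x)^2 = 64*x**6 - 96*x**5 - 60*x**4 + 24*x**3 + 72*x**2 + 36*x + 9.
Integrate each monomial from 0 to 4 using ∫_0^4 c·x^n dx = c·4^(n+1)/(n+1):
  ∫_0^4 u(x)^2 dx = ∫_0^4 (4*x^8 - 8*x^7 - 8*x^6 + 25*x^4 + 14*x^3 + 3*x^2 - 6*x + 1) dx. Term by term:
    ∫_0^4 4*x^8 dx = 1048576/9;  ∫_0^4 -8*x^7 dx = -65536;  ∫_0^4 -8*x^6 dx = -131072/7;
    ∫_0^4 25*x^4 dx = 5120;  ∫_0^4 14*x^3 dx = 896;  ∫_0^4 3*x^2 dx = 64;
    ∫_0^4 -6*x dx = -48;  ∫_0^4 1 dx = 4.
  Sum: 1048576/9 − 65536 − 131072/7 + 5120 + 896 + 64 − 48 + 4 = 2411884/63.
  ∫_0^4 u'(x)^2 dx = ∫_0^4 (64*x^6 - 96*x^5 - 60*x^4 + 24*x^3 + 72*x^2 + 36*x + 9) dx. Term by term:
    ∫_0^4 64*x^6 dx = 1048576/7;  ∫_0^4 -96*x^5 dx = -65536;  ∫_0^4 -60*x^4 dx = -12288;
    ∫_0^4 24*x^3 dx = 1536;  ∫_0^4 72*x^2 dx = 1536;  ∫_0^4 36*x dx = 288;
    ∫_0^4 9 dx = 36.
  Sum: 1048576/7 − 65536 − 12288 + 1536 + 1536 + 288 + 36 = 527580/7.
Adding: ||u||_{H^1}^2 = 2411884/63 + 527580/7 = 1022872/9.


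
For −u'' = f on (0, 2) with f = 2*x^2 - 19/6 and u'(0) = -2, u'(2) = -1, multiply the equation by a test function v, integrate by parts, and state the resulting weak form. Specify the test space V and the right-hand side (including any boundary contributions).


V = H^1(0, 2) (v unrestricted at boundary; u is determined up to an additive constant); weak form: ∫_0^2 u'v' dx = ∫_0^2 (2*x^2 - 19/6) v dx − v(2) + 2·v(0) for all v ∈ V.

Multiply both sides by a test function v and integrate from 0 to 2:
  ∫_0^2 −u''(x) v(x) dx = ∫_0^2 f(x) v(x) dx.
Integrate the LHS by parts once:
  ∫_0^2 −u'' v dx = −[u'(x) v(x)]_0^2 + ∫_0^2 u'(x) v'(x) dx.
Thus ∫_0^2 u'(x) v'(x) dx = ∫_0^2 f(x) v(x) dx + [u'(x) v(x)]_0^2.
Choose V so that boundary terms are either known or forced to vanish.
u has inhomogeneous Neumann u'(0) = -2, u'(2) = -1. [u' v]_0^2 = (-1)·v(2) − (-2)·v(0) = − v(2) + 2·v(0). Take V = H^1(0, 2); boundary term becomes part of RHS.
Weak formulation: find u (satisfying any essential BC) such that ∫_0^2 u'(x) v'(x) dx = ∫_0^2 f v dx − v(2) + 2·v(0) for all v ∈ V (Neumann data are natural BCs: they enter the RHS as boundary terms).
Substituting f(x) = 2*x^2 - 19/6, the right-hand side is ∫_0^2 (2*x^2 - 19/6) v dx − v(2) + 2·v(0).
Compatibility check (pure Neumann): taking v ≡ 1 ∈ V gives 0 = ∫_0^2 f dx + (-1) − (-2), i.e. ∫_0^2 f dx must equal u'(0) − u'(2) = -1. Indeed ∫_0^2 (2*x^2 - 19/6) dx = -1, so the data are compatible. The solution is then unique only up to an additive constant (fix it e.g. by requiring ∫_0^2 u dx = 0).


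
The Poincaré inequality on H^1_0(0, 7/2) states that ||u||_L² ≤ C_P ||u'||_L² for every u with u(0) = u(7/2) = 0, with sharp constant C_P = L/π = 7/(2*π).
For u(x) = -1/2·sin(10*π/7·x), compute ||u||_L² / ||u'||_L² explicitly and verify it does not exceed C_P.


||u||_L² / ||u'||_L² = 7/(10*π) < C_P = 7/(2*π).

u(x) = -1/2·sin(10*π/7·x), so u'(x) = -5*π*cos(10*π*x/7)/7.
Writing u(x) = A·sin(kπx/L) with A = -1/2 and k = 5, use ∫_0^L sin²(kπx/L) dx = L/2 and ∫_0^L cos²(kπx/L) dx = L/2.
u² = 1/4·sin²(10*π/7·x) and (u')² = 25*π^2/49·cos²(10*π/7·x), and each of sin², cos² integrates to L/2 = 7/4 over (0, 7/2).
∫_0^7/2 u² dx = 7/16, so ||u||_L² = sqrt(7)/4.
∫_0^7/2 (u')² dx = 25*π^2/28, so ||u'||_L² = 5*sqrt(7)*π/14.
Ratio ||u||_L² / ||u'||_L² = 7/(10*π).
Sharp Poincaré constant on H^1_0(0, 7/2) is C_P = L/π = 7/(2*π), achieved by sin(2*π/7·x).
This is the k = 5 harmonic; the ratio L/(kπ) is strictly less than C_P = L/π, consistent with the sharp inequality ||u||_L² ≤ C_P ||u'||_L².


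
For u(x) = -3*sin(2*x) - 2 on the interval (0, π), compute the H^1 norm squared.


||u||_{H^1(0,π)}^2 = 53*π/2

u'(x) = -6*cos(2*x).
Expand u² and (u')² and integrate term by term on (0, π), using: for integers n ≥ 1, ∫_0^π sin²(nx) dx = ∫_0^π cos²(nx) dx = π/2; for n ≠ n', ∫_0^π sin(nx)sin(n'x) dx = ∫_0^π cos(nx)cos(n'x) dx = 0; and by product-to-sum, ∫_0^π sin(nx)cos(n'x) dx = ½∫_0^π [sin((n+n')x) + sin((n−n')x)] dx, which is 0 when n+n' is even and 2n/(n²−n'²) when n+n' is odd (it need not vanish on (0, π)). For the constant mode: ∫_0^π 1 dx = π, ∫_0^π cos(nx) dx = 0, ∫_0^π sin(nx) dx = (1−(−1)^n)/n.
  u² squared terms: (-2)²·∫1 dx = 4·π = 4*π;  (-3)²·∫sin(2x)² dx = 9·π/2 = 9*π/2.
  u² cross terms: 2·(-2)·(-3)·∫1·sin(2x) dx = 12·(0) = 0.
  So ∫_0^π u² dx = 4*π + 9*π/2 + 0 = 17*π/2.
  (u')² squared terms: (-6)²·∫cos(2x)² dx = 36·π/2 = 18*π.
  So ∫_0^π (u')² dx = 18*π.
||u||_{H^1}^2 = (17*π/2) + (18*π) = 53*π/2.


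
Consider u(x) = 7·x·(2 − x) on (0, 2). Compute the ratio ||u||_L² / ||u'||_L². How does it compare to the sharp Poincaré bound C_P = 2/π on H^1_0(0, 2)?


||u||_L² / ||u'||_L² = sqrt(10)/5 < C_P = 2/π.

u(x) = 7·x·(2 − x), so u'(x) = 14 - 14*x.
u(x) = 7·x·(2 − x) vanishes at x = 0 and x = 2, so u ∈ H^1_0(0, 2). Differentiate via the product rule and integrate the resulting polynomials term by term.
  ∫_0^2 u² dx = ∫_0^2 (49*x^4 - 196*x^3 + 196*x^2) dx. Term by term:
    ∫_0^2 49*x^4 dx = 1568/5;  ∫_0^2 -196*x^3 dx = -784;  ∫_0^2 196*x^2 dx = 1568/3.
  Sum: 1568/5 − 784 + 1568/3 = 784/15.
  ∫_0^2 (u')² dx = ∫_0^2 (196*x^2 - 392*x + 196) dx. Term by term:
    ∫_0^2 196*x^2 dx = 1568/3;  ∫_0^2 -392*x dx = -784;  ∫_0^2 196 dx = 392.
  Sum: 1568/3 − 784 + 392 = 392/3.
∫_0^2 u² dx = 784/15, so ||u||_L² = 28*sqrt(15)/15.
∫_0^2 (u')² dx = 392/3, so ||u'||_L² = 14*sqrt(6)/3.
Ratio ||u||_L² / ||u'||_L² = sqrt(10)/5.
Sharp Poincaré constant on H^1_0(0, 2) is C_P = L/π = 2/π, achieved by sin(π/2·x).
A polynomial bump cannot attain the sharp Poincaré constant (only the first sine eigenfunction does), so the ratio is strictly less than C_P, consistent with ||u||_L² ≤ C_P ||u'||_L².


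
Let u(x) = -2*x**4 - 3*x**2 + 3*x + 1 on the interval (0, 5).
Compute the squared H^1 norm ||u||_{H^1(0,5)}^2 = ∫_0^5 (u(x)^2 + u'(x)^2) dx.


||u||_{H^1}^2 = 219130675/126

The H^1 norm (squared) on an interval (0, L) is
  ||u||_{H^1}^2 = ∫_0^L u(x)^2 dx + ∫_0^L u'(x)^2 dx.
Compute u'(x) = -8*x**3 - 6*x + 3.
Then u(x)^2 = 4*x**8 + 12*x**6 - 12*x**5 + 5*x**4 - 18*x**3 + 3*x**2 + 6*x + 1 and u'(x)^2 = 64*x**6 + 96*x**4 - 48*x**3 + 36*x**2 - 36*x + 9.
Integrate each monomial from 0 to 5 using ∫_0^5 c·x^n dx = c·5^(n+1)/(n+1):
  ∫_0^5 u(x)^2 dx = ∫_0^5 (4*x^8 + 12*x^6 - 12*x^5 + 5*x^4 - 18*x^3 + 3*x^2 + 6*x + 1) dx. Term by term:
    ∫_0^5 4*x^8 dx = 7812500/9;  ∫_0^5 12*x^6 dx = 937500/7;  ∫_0^5 -12*x^5 dx = -31250;
    ∫_0^5 5*x^4 dx = 3125;  ∫_0^5 -18*x^3 dx = -5625/2;  ∫_0^5 3*x^2 dx = 125;
    ∫_0^5 6*x dx = 75;  ∫_0^5 1 dx = 5.
  Sum: 7812500/9 + 937500/7 − 31250 + 3125 − 5625/2 + 125 + 75 + 5 = 122377705/126.
  ∫_0^5 u'(x)^2 dx = ∫_0^5 (64*x^6 + 96*x^4 - 48*x^3 + 36*x^2 - 36*x + 9) dx. Term by term:
    ∫_0^5 64*x^6 dx = 5000000/7;  ∫_0^5 96*x^4 dx = 60000;  ∫_0^5 -48*x^3 dx = -7500;
    ∫_0^5 36*x^2 dx = 1500;  ∫_0^5 -36*x dx = -450;  ∫_0^5 9 dx = 45.
  Sum: 5000000/7 + 60000 − 7500 + 1500 − 450 + 45 = 5375165/7.
Adding: ||u||_{H^1}^2 = 122377705/126 + 5375165/7 = 219130675/126.


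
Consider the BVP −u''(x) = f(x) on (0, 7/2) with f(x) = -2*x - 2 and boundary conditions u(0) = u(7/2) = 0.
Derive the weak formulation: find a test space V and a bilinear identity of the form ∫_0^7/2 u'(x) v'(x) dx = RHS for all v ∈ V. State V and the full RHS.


V = H^1_0(0, 7/2) (so v(0) = v(7/2) = 0); weak form: ∫_0^7/2 u'v' dx = ∫_0^7/2 (-2*x - 2) v dx for all v ∈ V.

Multiply both sides by a test function v and integrate from 0 to 7/2:
  ∫_0^7/2 −u''(x) v(x) dx = ∫_0^7/2 f(x) v(x) dx.
Integrate the LHS by parts once:
  ∫_0^7/2 −u'' v dx = −[u'(x) v(x)]_0^7/2 + ∫_0^7/2 u'(x) v'(x) dx.
Thus ∫_0^7/2 u'(x) v'(x) dx = ∫_0^7/2 f(x) v(x) dx + [u'(x) v(x)]_0^7/2.
Choose V so that boundary terms are either known or forced to vanish.
u is Dirichlet: u(0) = u(7/2) = 0. Let V = H^1_0(0, 7/2); then v(0) = v(7/2) = 0, and [u' v]_0^7/2 = 0.
Weak formulation: find u (satisfying any essential BC) such that ∫_0^7/2 u'(x) v'(x) dx = ∫_0^7/2 f v dx for all v ∈ V.
Substituting f(x) = -2*x - 2, the right-hand side is ∫_0^7/2 (-2*x - 2) v dx.


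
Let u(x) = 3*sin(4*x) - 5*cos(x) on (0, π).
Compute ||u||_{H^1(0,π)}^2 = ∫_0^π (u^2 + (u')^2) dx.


||u||_{H^1(0,π)}^2 = -32 + 203*π/2

u'(x) = 5*sin(x) + 12*cos(4*x).
Expand u² and (u')² and integrate term by term on (0, π), using: for integers n ≥ 1, ∫_0^π sin²(nx) dx = ∫_0^π cos²(nx) dx = π/2; for n ≠ n', ∫_0^π sin(nx)sin(n'x) dx = ∫_0^π cos(nx)cos(n'x) dx = 0; and by product-to-sum, ∫_0^π sin(nx)cos(n'x) dx = ½∫_0^π [sin((n+n')x) + sin((n−n')x)] dx, which is 0 when n+n' is even and 2n/(n²−n'²) when n+n' is odd (it need not vanish on (0, π)).
  u² squared terms: (-5)²·∫cos(x)² dx = 25·π/2 = 25*π/2;  (3)²·∫sin(4x)² dx = 9·π/2 = 9*π/2.
  u² cross terms: 2·(-5)·(3)·∫cos(x)·sin(4x) dx = -30·(8/15) = -16.
  So ∫_0^π u² dx = 25*π/2 + 9*π/2 − 16 = -16 + 17*π.
  (u')² squared terms: (5)²·∫sin(x)² dx = 25·π/2 = 25*π/2;  (12)²·∫cos(4x)² dx = 144·π/2 = 72*π.
  (u')² cross terms: 2·(5)·(12)·∫sin(x)·cos(4x) dx = 120·(-2/15) = -16.
  So ∫_0^π (u')² dx = 25*π/2 + 72*π − 16 = -16 + 169*π/2.
||u||_{H^1}^2 = (-16 + 17*π) + (-16 + 169*π/2) = -32 + 203*π/2.


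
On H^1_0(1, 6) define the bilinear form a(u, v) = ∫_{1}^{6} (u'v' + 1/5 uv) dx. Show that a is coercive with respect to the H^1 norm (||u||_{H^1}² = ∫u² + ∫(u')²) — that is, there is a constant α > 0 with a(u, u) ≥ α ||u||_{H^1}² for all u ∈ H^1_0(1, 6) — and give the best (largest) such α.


α = (5 + π^2)/(π^2 + 25)

Coercivity of a(·,·) on H^1_0(1, 6) means a(u, u) ≥ α ||u||_{H^1}² for every u ∈ H^1_0.
The interval has length L = 5, and Poincaré/coercivity depend only on L. Here a(u, u) = ∫(u')² + (1/5)·∫u².
Here 0 < c = 1/5 < 1. The condition a(u,u) ≥ α||u||_{H^1}² reads (1−α)∫(u')² ≥ (α−c)∫u². Any admissible α is ≤ 1 (rapidly oscillating u have ∫u²/∫(u')² → 0), and α = 1 would force 0 ≥ (1−c)∫u², impossible since c < 1; so 1−α > 0. By the sharp Poincaré inequality on H^1_0 of an interval of length L, ∫(u')² ≥ (π/L)²∫u² with equality for the first sine mode sin(π(x−x₀)/L) (x₀ the left endpoint), so the inequality holds for all u iff (1−α)(π/L)² ≥ α − c, i.e. α ≤ ((π/L)² + c)/((π/L)² + 1) = (1 + c(L/π)²)/(1 + (L/π)²). With (π/L)² = π^2/25 and c = 1/5, the largest admissible constant is α = ((π/L)² + c)/((π/L)² + 1).
Simplifying, α = (5 + π^2)/(π^2 + 25).


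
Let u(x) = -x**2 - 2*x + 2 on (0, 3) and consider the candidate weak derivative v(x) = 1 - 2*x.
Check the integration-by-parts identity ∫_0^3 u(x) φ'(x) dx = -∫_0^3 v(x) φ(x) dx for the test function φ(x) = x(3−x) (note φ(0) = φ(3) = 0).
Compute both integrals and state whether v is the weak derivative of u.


LHS = 45/2, RHS = 9. No, v is not the weak derivative of u.

u(x) = -x**2 - 2*x + 2, classical derivative u'(x) = -2*x - 2.
φ(x) = x(3−x), so φ'(x) = 3 - 2*x.
Note φ(0) = φ(3) = 0, so the boundary term u·φ vanishes.
LHS = ∫_0^3 u(x) φ'(x) dx = ∫_0^3 (2*x^3 + x^2 - 10*x + 6) dx. Term by term:
  ∫_0^3 2*x^3 dx = 81/2;  ∫_0^3 x^2 dx = 9;  ∫_0^3 -10*x dx = -45;
  ∫_0^3 6 dx = 18.
Sum: 81/2 + 9 − 45 + 18 = 45/2.
So LHS = 45/2.
∫_0^3 v(x) φ(x) dx = ∫_0^3 (2*x^3 - 7*x^2 + 3*x) dx. Term by term:
  ∫_0^3 2*x^3 dx = 81/2;  ∫_0^3 -7*x^2 dx = -63;  ∫_0^3 3*x dx = 27/2.
Sum: 81/2 − 63 + 27/2 = -9.
So RHS = -∫_0^3 v(x) φ(x) dx = 9.
LHS − RHS = 27/2 ≠ 0, so the identity fails.
(For a valid weak derivative the identity must hold for EVERY test function, in particular this one. The failure shows v is NOT the weak derivative of u.)
Correct weak derivative would be u'(x) = -2*x - 2.


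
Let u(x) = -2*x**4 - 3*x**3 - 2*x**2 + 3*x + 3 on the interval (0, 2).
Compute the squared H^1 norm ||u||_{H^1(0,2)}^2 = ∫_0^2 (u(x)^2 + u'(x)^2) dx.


||u||_{H^1}^2 = 1348504/315

The H^1 norm (squared) on an interval (0, L) is
  ||u||_{H^1}^2 = ∫_0^L u(x)^2 dx + ∫_0^L u'(x)^2 dx.
Compute u'(x) = -8*x**3 - 9*x**2 - 4*x + 3.
Then u(x)^2 = 4*x**8 + 12*x**7 + 17*x**6 - 26*x**4 - 30*x**3 - 3*x**2 + 18*x + 9 and u'(x)^2 = 64*x**6 + 144*x**5 + 145*x**4 + 24*x**3 - 38*x**2 - 24*x + 9.
Integrate each monomial from 0 to 2 using ∫_0^2 c·x^n dx = c·2^(n+1)/(n+1):
  ∫_0^2 u(x)^2 dx = ∫_0^2 (4*x^8 + 12*x^7 + 17*x^6 - 26*x^4 - 30*x^3 - 3*x^2 + 18*x + 9) dx. Term by term:
    ∫_0^2 4*x^8 dx = 2048/9;  ∫_0^2 12*x^7 dx = 384;  ∫_0^2 17*x^6 dx = 2176/7;
    ∫_0^2 -26*x^4 dx = -832/5;  ∫_0^2 -30*x^3 dx = -120;  ∫_0^2 -3*x^2 dx = -8;
    ∫_0^2 18*x dx = 36;  ∫_0^2 9 dx = 18.
  Sum: 2048/9 + 384 + 2176/7 − 832/5 − 120 − 8 + 36 + 18 = 214834/315.
  ∫_0^2 u'(x)^2 dx = ∫_0^2 (64*x^6 + 144*x^5 + 145*x^4 + 24*x^3 - 38*x^2 - 24*x + 9) dx. Term by term:
    ∫_0^2 64*x^6 dx = 8192/7;  ∫_0^2 144*x^5 dx = 1536;  ∫_0^2 145*x^4 dx = 928;
    ∫_0^2 24*x^3 dx = 96;  ∫_0^2 -38*x^2 dx = -304/3;  ∫_0^2 -24*x dx = -48;
    ∫_0^2 9 dx = 18.
  Sum: 8192/7 + 1536 + 928 + 96 − 304/3 − 48 + 18 = 75578/21.
Adding: ||u||_{H^1}^2 = 214834/315 + 75578/21 = 1348504/315.


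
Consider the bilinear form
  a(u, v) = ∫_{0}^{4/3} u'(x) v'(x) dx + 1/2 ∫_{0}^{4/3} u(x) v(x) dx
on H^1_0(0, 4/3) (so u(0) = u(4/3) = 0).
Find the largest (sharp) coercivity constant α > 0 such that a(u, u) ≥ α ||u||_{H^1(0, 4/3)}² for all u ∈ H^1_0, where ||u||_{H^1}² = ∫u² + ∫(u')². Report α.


α = (8 + 9*π^2)/(16 + 9*π^2)

Coercivity of a(·,·) on H^1_0(0, 4/3) means a(u, u) ≥ α ||u||_{H^1}² for every u ∈ H^1_0.
The interval has length L = 4/3, and Poincaré/coercivity depend only on L. Here a(u, u) = ∫(u')² + (1/2)·∫u².
Here 0 < c = 1/2 < 1. The condition a(u,u) ≥ α||u||_{H^1}² reads (1−α)∫(u')² ≥ (α−c)∫u². Any admissible α is ≤ 1 (rapidly oscillating u have ∫u²/∫(u')² → 0), and α = 1 would force 0 ≥ (1−c)∫u², impossible since c < 1; so 1−α > 0. By the sharp Poincaré inequality on H^1_0 of an interval of length L, ∫(u')² ≥ (π/L)²∫u² with equality for the first sine mode sin(π(x−x₀)/L) (x₀ the left endpoint), so the inequality holds for all u iff (1−α)(π/L)² ≥ α − c, i.e. α ≤ ((π/L)² + c)/((π/L)² + 1) = (1 + c(L/π)²)/(1 + (L/π)²). With (π/L)² = 9*π^2/16 and c = 1/2, the largest admissible constant is α = ((π/L)² + c)/((π/L)² + 1).
Simplifying, α = (8 + 9*π^2)/(16 + 9*π^2).


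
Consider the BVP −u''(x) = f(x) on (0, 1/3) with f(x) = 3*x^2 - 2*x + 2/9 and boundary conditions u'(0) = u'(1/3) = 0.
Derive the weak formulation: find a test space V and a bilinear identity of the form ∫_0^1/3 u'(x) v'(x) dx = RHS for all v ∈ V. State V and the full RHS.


V = H^1(0, 1/3) (no boundary constraint on v; u is determined up to an additive constant); weak form: ∫_0^1/3 u'v' dx = ∫_0^1/3 (3*x^2 - 2*x + 2/9) v dx for all v ∈ V.

Multiply both sides by a test function v and integrate from 0 to 1/3:
  ∫_0^1/3 −u''(x) v(x) dx = ∫_0^1/3 f(x) v(x) dx.
Integrate the LHS by parts once:
  ∫_0^1/3 −u'' v dx = −[u'(x) v(x)]_0^1/3 + ∫_0^1/3 u'(x) v'(x) dx.
Thus ∫_0^1/3 u'(x) v'(x) dx = ∫_0^1/3 f(x) v(x) dx + [u'(x) v(x)]_0^1/3.
Choose V so that boundary terms are either known or forced to vanish.
u has homogeneous Neumann: u'(0) = u'(1/3) = 0. So [u' v]_0^1/3 = 0·v(1/3) − 0·v(0) = 0 for any v; take V = H^1(0, 1/3).
Weak formulation: find u (satisfying any essential BC) such that ∫_0^1/3 u'(x) v'(x) dx = ∫_0^1/3 f v dx for all v ∈ V (homogeneous Neumann, so boundary terms vanish).
Substituting f(x) = 3*x^2 - 2*x + 2/9, the right-hand side is ∫_0^1/3 (3*x^2 - 2*x + 2/9) v dx.
Compatibility check (pure Neumann): taking v ≡ 1 ∈ V gives 0 = ∫_0^1/3 f dx + (0) − (0), i.e. ∫_0^1/3 f dx must equal u'(0) − u'(1/3) = 0. Indeed ∫_0^1/3 (3*x^2 - 2*x + 2/9) dx = 0, so the data are compatible. The solution is then unique only up to an additive constant (fix it e.g. by requiring ∫_0^1/3 u dx = 0).


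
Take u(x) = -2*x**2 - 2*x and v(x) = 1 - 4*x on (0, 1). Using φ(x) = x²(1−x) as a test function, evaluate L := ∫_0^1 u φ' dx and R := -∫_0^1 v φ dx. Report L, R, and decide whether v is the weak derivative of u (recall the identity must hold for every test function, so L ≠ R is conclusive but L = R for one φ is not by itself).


LHS = 11/30, RHS = 7/60. No, v is not the weak derivative of u.

u(x) = -2*x**2 - 2*x, classical derivative u'(x) = -4*x - 2.
φ(x) = x²(1−x), so φ'(x) = x*(2 - 3*x).
Note φ(0) = φ(1) = 0, so the boundary term u·φ vanishes.
LHS = ∫_0^1 u(x) φ'(x) dx = ∫_0^1 (6*x^4 + 2*x^3 - 4*x^2) dx. Term by term:
  ∫_0^1 6*x^4 dx = 6/5;  ∫_0^1 2*x^3 dx = 1/2;  ∫_0^1 -4*x^2 dx = -4/3.
Sum: 6/5 + 1/2 − 4/3 = 11/30.
So LHS = 11/30.
∫_0^1 v(x) φ(x) dx = ∫_0^1 (4*x^4 - 5*x^3 + x^2) dx. Term by term:
  ∫_0^1 4*x^4 dx = 4/5;  ∫_0^1 -5*x^3 dx = -5/4;  ∫_0^1 x^2 dx = 1/3.
Sum: 4/5 − 5/4 + 1/3 = -7/60.
So RHS = -∫_0^1 v(x) φ(x) dx = 7/60.
LHS − RHS = 1/4 ≠ 0, so the identity fails.
(For a valid weak derivative the identity must hold for EVERY test function, in particular this one. The failure shows v is NOT the weak derivative of u.)
Correct weak derivative would be u'(x) = -4*x - 2.


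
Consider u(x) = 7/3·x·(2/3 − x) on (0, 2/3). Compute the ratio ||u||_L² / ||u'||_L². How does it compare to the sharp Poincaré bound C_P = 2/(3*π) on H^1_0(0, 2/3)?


||u||_L² / ||u'||_L² = sqrt(10)/15 < C_P = 2/(3*π).

u(x) = 7/3·x·(2/3 − x), so u'(x) = 14/9 - 14*x/3.
u(x) = 7/3·x·(2/3 − x) vanishes at x = 0 and x = 2/3, so u ∈ H^1_0(0, 2/3). Differentiate via the product rule and integrate the resulting polynomials term by term.
  ∫_0^2/3 u² dx = ∫_0^2/3 (49*x^4/9 - 196*x^3/27 + 196*x^2/81) dx. Term by term:
    ∫_0^2/3 49*x^4/9 dx = 1568/10935;  ∫_0^2/3 -196*x^3/27 dx = -784/2187;  ∫_0^2/3 196*x^2/81 dx = 1568/6561.
  Sum: 1568/10935 − 784/2187 + 1568/6561 = 784/32805.
  ∫_0^2/3 (u')² dx = ∫_0^2/3 (196*x^2/9 - 392*x/27 + 196/81) dx. Term by term:
    ∫_0^2/3 196*x^2/9 dx = 1568/729;  ∫_0^2/3 -392*x/27 dx = -784/243;  ∫_0^2/3 196/81 dx = 392/243.
  Sum: 1568/729 − 784/243 + 392/243 = 392/729.
∫_0^2/3 u² dx = 784/32805, so ||u||_L² = 28*sqrt(5)/405.
∫_0^2/3 (u')² dx = 392/729, so ||u'||_L² = 14*sqrt(2)/27.
Ratio ||u||_L² / ||u'||_L² = sqrt(10)/15.
Sharp Poincaré constant on H^1_0(0, 2/3) is C_P = L/π = 2/(3*π), achieved by sin(3*π/2·x).
A polynomial bump cannot attain the sharp Poincaré constant (only the first sine eigenfunction does), so the ratio is strictly less than C_P, consistent with ||u||_L² ≤ C_P ||u'||_L².


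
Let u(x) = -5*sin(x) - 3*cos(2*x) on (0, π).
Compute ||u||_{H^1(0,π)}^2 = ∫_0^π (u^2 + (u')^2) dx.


||u||_{H^1(0,π)}^2 = -100 + 95*π/2

u'(x) = 6*sin(2*x) - 5*cos(x).
Expand u² and (u')² and integrate term by term on (0, π), using: for integers n ≥ 1, ∫_0^π sin²(nx) dx = ∫_0^π cos²(nx) dx = π/2; for n ≠ n', ∫_0^π sin(nx)sin(n'x) dx = ∫_0^π cos(nx)cos(n'x) dx = 0; and by product-to-sum, ∫_0^π sin(nx)cos(n'x) dx = ½∫_0^π [sin((n+n')x) + sin((n−n')x)] dx, which is 0 when n+n' is even and 2n/(n²−n'²) when n+n' is odd (it need not vanish on (0, π)).
  u² squared terms: (-5)²·∫sin(x)² dx = 25·π/2 = 25*π/2;  (-3)²·∫cos(2x)² dx = 9·π/2 = 9*π/2.
  u² cross terms: 2·(-5)·(-3)·∫sin(x)·cos(2x) dx = 30·(-2/3) = -20.
  So ∫_0^π u² dx = 25*π/2 + 9*π/2 − 20 = -20 + 17*π.
  (u')² squared terms: (-5)²·∫cos(x)² dx = 25·π/2 = 25*π/2;  (6)²·∫sin(2x)² dx = 36·π/2 = 18*π.
  (u')² cross terms: 2·(-5)·(6)·∫cos(x)·sin(2x) dx = -60·(4/3) = -80.
  So ∫_0^π (u')² dx = 25*π/2 + 18*π − 80 = -80 + 61*π/2.
||u||_{H^1}^2 = (-20 + 17*π) + (-80 + 61*π/2) = -100 + 95*π/2.


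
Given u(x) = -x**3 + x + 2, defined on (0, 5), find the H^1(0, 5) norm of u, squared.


||u||_{H^1}^2 = 310325/21

The H^1 norm (squared) on an interval (0, L) is
  ||u||_{H^1}^2 = ∫_0^L u(x)^2 dx + ∫_0^L u'(x)^2 dx.
Compute u'(x) = 1 - 3*x**2.
Then u(x)^2 = x**6 - 2*x**4 - 4*x**3 + x**2 + 4*x + 4 and u'(x)^2 = 9*x**4 - 6*x**2 + 1.
Integrate each monomial from 0 to 5 using ∫_0^5 c·x^n dx = c·5^(n+1)/(n+1):
  ∫_0^5 u(x)^2 dx = ∫_0^5 (x^6 - 2*x^4 - 4*x^3 + x^2 + 4*x + 4) dx. Term by term:
    ∫_0^5 x^6 dx = 78125/7;  ∫_0^5 -2*x^4 dx = -1250;  ∫_0^5 -4*x^3 dx = -625;
    ∫_0^5 x^2 dx = 125/3;  ∫_0^5 4*x dx = 50;  ∫_0^5 4 dx = 20.
  Sum: 78125/7 − 1250 − 625 + 125/3 + 50 + 20 = 197345/21.
  ∫_0^5 u'(x)^2 dx = ∫_0^5 (9*x^4 - 6*x^2 + 1) dx. Term by term:
    ∫_0^5 9*x^4 dx = 5625;  ∫_0^5 -6*x^2 dx = -250;  ∫_0^5 1 dx = 5.
  Sum: 5625 − 250 + 5 = 5380.
Adding: ||u||_{H^1}^2 = 197345/21 + 5380 = 310325/21.


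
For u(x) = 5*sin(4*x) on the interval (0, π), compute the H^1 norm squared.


||u||_{H^1(0,π)}^2 = 425*π/2

u'(x) = 20*cos(4*x).
Expand u² and (u')² and integrate term by term on (0, π), using: for integers n ≥ 1, ∫_0^π sin²(nx) dx = ∫_0^π cos²(nx) dx = π/2; for n ≠ n', ∫_0^π sin(nx)sin(n'x) dx = ∫_0^π cos(nx)cos(n'x) dx = 0; and by product-to-sum, ∫_0^π sin(nx)cos(n'x) dx = ½∫_0^π [sin((n+n')x) + sin((n−n')x)] dx, which is 0 when n+n' is even and 2n/(n²−n'²) when n+n' is odd (it need not vanish on (0, π)).
  u² squared terms: (5)²·∫sin(4x)² dx = 25·π/2 = 25*π/2.
  So ∫_0^π u² dx = 25*π/2.
  (u')² squared terms: (20)²·∫cos(4x)² dx = 400·π/2 = 200*π.
  So ∫_0^π (u')² dx = 200*π.
||u||_{H^1}^2 = (25*π/2) + (200*π) = 425*π/2.


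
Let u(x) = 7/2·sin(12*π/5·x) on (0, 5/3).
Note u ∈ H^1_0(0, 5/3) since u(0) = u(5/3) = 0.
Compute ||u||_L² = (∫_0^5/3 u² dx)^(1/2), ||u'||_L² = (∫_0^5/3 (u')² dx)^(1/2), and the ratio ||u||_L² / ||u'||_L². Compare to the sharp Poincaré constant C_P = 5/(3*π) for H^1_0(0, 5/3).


||u||_L² / ||u'||_L² = 5/(12*π) < C_P = 5/(3*π).

u(x) = 7/2·sin(12*π/5·x), so u'(x) = 42*π*cos(12*π*x/5)/5.
Writing u(x) = A·sin(kπx/L) with A = 7/2 and k = 4, use ∫_0^L sin²(kπx/L) dx = L/2 and ∫_0^L cos²(kπx/L) dx = L/2.
u² = 49/4·sin²(12*π/5·x) and (u')² = 1764*π^2/25·cos²(12*π/5·x), and each of sin², cos² integrates to L/2 = 5/6 over (0, 5/3).
∫_0^5/3 u² dx = 245/24, so ||u||_L² = 7*sqrt(30)/12.
∫_0^5/3 (u')² dx = 294*π^2/5, so ||u'||_L² = 7*sqrt(30)*π/5.
Ratio ||u||_L² / ||u'||_L² = 5/(12*π).
Sharp Poincaré constant on H^1_0(0, 5/3) is C_P = L/π = 5/(3*π), achieved by sin(3*π/5·x).
This is the k = 4 harmonic; the ratio L/(kπ) is strictly less than C_P = L/π, consistent with the sharp inequality ||u||_L² ≤ C_P ||u'||_L².


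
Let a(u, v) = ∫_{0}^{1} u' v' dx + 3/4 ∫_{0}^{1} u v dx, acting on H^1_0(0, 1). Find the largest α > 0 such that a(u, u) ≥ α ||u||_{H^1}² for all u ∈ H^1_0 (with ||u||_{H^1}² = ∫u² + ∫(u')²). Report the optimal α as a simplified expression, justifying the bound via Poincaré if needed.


α = (3/4 + π^2)/(1 + π^2)

Coercivity of a(·,·) on H^1_0(0, 1) means a(u, u) ≥ α ||u||_{H^1}² for every u ∈ H^1_0.
The interval has length L = 1, and Poincaré/coercivity depend only on L. Here a(u, u) = ∫(u')² + (3/4)·∫u².
Here 0 < c = 3/4 < 1. The condition a(u,u) ≥ α||u||_{H^1}² reads (1−α)∫(u')² ≥ (α−c)∫u². Any admissible α is ≤ 1 (rapidly oscillating u have ∫u²/∫(u')² → 0), and α = 1 would force 0 ≥ (1−c)∫u², impossible since c < 1; so 1−α > 0. By the sharp Poincaré inequality on H^1_0 of an interval of length L, ∫(u')² ≥ (π/L)²∫u² with equality for the first sine mode sin(π(x−x₀)/L) (x₀ the left endpoint), so the inequality holds for all u iff (1−α)(π/L)² ≥ α − c, i.e. α ≤ ((π/L)² + c)/((π/L)² + 1) = (1 + c(L/π)²)/(1 + (L/π)²). With (π/L)² = π^2 and c = 3/4, the largest admissible constant is α = ((π/L)² + c)/((π/L)² + 1).
Simplifying, α = (3/4 + π^2)/(1 + π^2).


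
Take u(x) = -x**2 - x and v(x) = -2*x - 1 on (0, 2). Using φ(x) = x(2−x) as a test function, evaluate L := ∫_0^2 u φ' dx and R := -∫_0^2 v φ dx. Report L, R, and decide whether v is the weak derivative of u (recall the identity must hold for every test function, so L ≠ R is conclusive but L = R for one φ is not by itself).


LHS = 4, RHS = 4. Yes, v = u' weakly.

u(x) = -x**2 - x, classical derivative u'(x) = -2*x - 1.
φ(x) = x(2−x), so φ'(x) = 2 - 2*x.
Note φ(0) = φ(2) = 0, so the boundary term u·φ vanishes.
LHS = ∫_0^2 u(x) φ'(x) dx = ∫_0^2 (2*x^3 - 2*x) dx. Term by term:
  ∫_0^2 2*x^3 dx = 8;  ∫_0^2 -2*x dx = -4.
Sum: 8 − 4 = 4.
So LHS = 4.
∫_0^2 v(x) φ(x) dx = ∫_0^2 (2*x^3 - 3*x^2 - 2*x) dx. Term by term:
  ∫_0^2 2*x^3 dx = 8;  ∫_0^2 -3*x^2 dx = -8;  ∫_0^2 -2*x dx = -4.
Sum: 8 − 8 − 4 = -4.
So RHS = -∫_0^2 v(x) φ(x) dx = 4.
LHS = RHS, so the identity holds for this test φ.
Moreover u is smooth here and v(x) = u'(x) = -2*x - 1 pointwise, so the identity holds for every test function. Hence v is the weak derivative of u.


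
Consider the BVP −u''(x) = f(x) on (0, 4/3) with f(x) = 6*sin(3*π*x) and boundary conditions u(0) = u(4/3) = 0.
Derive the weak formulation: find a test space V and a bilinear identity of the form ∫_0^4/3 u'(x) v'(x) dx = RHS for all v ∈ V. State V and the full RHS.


V = H^1_0(0, 4/3) (so v(0) = v(4/3) = 0); weak form: ∫_0^4/3 u'v' dx = ∫_0^4/3 (6*sin(3*π*x)) v dx for all v ∈ V.

Multiply both sides by a test function v and integrate from 0 to 4/3:
  ∫_0^4/3 −u''(x) v(x) dx = ∫_0^4/3 f(x) v(x) dx.
Integrate the LHS by parts once:
  ∫_0^4/3 −u'' v dx = −[u'(x) v(x)]_0^4/3 + ∫_0^4/3 u'(x) v'(x) dx.
Thus ∫_0^4/3 u'(x) v'(x) dx = ∫_0^4/3 f(x) v(x) dx + [u'(x) v(x)]_0^4/3.
Choose V so that boundary terms are either known or forced to vanish.
u is Dirichlet: u(0) = u(4/3) = 0. Let V = H^1_0(0, 4/3); then v(0) = v(4/3) = 0, and [u' v]_0^4/3 = 0.
Weak formulation: find u (satisfying any essential BC) such that ∫_0^4/3 u'(x) v'(x) dx = ∫_0^4/3 f v dx for all v ∈ V.
Substituting f(x) = 6*sin(3*π*x), the right-hand side is ∫_0^4/3 (6*sin(3*π*x)) v dx.


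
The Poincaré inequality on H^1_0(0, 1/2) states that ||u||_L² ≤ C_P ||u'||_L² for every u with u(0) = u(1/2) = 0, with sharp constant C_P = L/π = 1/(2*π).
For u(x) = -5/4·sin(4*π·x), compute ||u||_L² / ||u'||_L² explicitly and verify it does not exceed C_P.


||u||_L² / ||u'||_L² = 1/(4*π) < C_P = 1/(2*π).

u(x) = -5/4·sin(4*π·x), so u'(x) = -5*π*cos(4*π*x).
Writing u(x) = A·sin(kπx/L) with A = -5/4 and k = 2, use ∫_0^L sin²(kπx/L) dx = L/2 and ∫_0^L cos²(kπx/L) dx = L/2.
u² = 25/16·sin²(4*π·x) and (u')² = 25*π^2·cos²(4*π·x), and each of sin², cos² integrates to L/2 = 1/4 over (0, 1/2).
∫_0^1/2 u² dx = 25/64, so ||u||_L² = 5/8.
∫_0^1/2 (u')² dx = 25*π^2/4, so ||u'||_L² = 5*π/2.
Ratio ||u||_L² / ||u'||_L² = 1/(4*π).
Sharp Poincaré constant on H^1_0(0, 1/2) is C_P = L/π = 1/(2*π), achieved by sin(2*π·x).
This is the k = 2 harmonic; the ratio L/(kπ) is strictly less than C_P = L/π, consistent with the sharp inequality ||u||_L² ≤ C_P ||u'||_L².


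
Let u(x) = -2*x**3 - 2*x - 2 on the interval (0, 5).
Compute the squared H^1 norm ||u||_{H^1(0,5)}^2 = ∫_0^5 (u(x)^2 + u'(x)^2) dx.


||u||_{H^1}^2 = 1568690/21

The H^1 norm (squared) on an interval (0, L) is
  ||u||_{H^1}^2 = ∫_0^L u(x)^2 dx + ∫_0^L u'(x)^2 dx.
Compute u'(x) = -6*x**2 - 2.
Then u(x)^2 = 4*x**6 + 8*x**4 + 8*x**3 + 4*x**2 + 8*x + 4 and u'(x)^2 = 36*x**4 + 24*x**2 + 4.
Integrate each monomial from 0 to 5 using ∫_0^5 c·x^n dx = c·5^(n+1)/(n+1):
  ∫_0^5 u(x)^2 dx = ∫_0^5 (4*x^6 + 8*x^4 + 8*x^3 + 4*x^2 + 8*x + 4) dx. Term by term:
    ∫_0^5 4*x^6 dx = 312500/7;  ∫_0^5 8*x^4 dx = 5000;  ∫_0^5 8*x^3 dx = 1250;
    ∫_0^5 4*x^2 dx = 500/3;  ∫_0^5 8*x dx = 100;  ∫_0^5 4 dx = 20.
  Sum: 312500/7 + 5000 + 1250 + 500/3 + 100 + 20 = 1074770/21.
  ∫_0^5 u'(x)^2 dx = ∫_0^5 (36*x^4 + 24*x^2 + 4) dx. Term by term:
    ∫_0^5 36*x^4 dx = 22500;  ∫_0^5 24*x^2 dx = 1000;  ∫_0^5 4 dx = 20.
  Sum: 22500 + 1000 + 20 = 23520.
Adding: ||u||_{H^1}^2 = 1074770/21 + 23520 = 1568690/21.


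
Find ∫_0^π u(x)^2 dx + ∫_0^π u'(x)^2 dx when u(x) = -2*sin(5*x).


||u||_{H^1(0,π)}^2 = 52*π

u'(x) = -10*cos(5*x).
Expand u² and (u')² and integrate term by term on (0, π), using: for integers n ≥ 1, ∫_0^π sin²(nx) dx = ∫_0^π cos²(nx) dx = π/2; for n ≠ n', ∫_0^π sin(nx)sin(n'x) dx = ∫_0^π cos(nx)cos(n'x) dx = 0; and by product-to-sum, ∫_0^π sin(nx)cos(n'x) dx = ½∫_0^π [sin((n+n')x) + sin((n−n')x)] dx, which is 0 when n+n' is even and 2n/(n²−n'²) when n+n' is odd (it need not vanish on (0, π)).
  u² squared terms: (-2)²·∫sin(5x)² dx = 4·π/2 = 2*π.
  So ∫_0^π u² dx = 2*π.
  (u')² squared terms: (-10)²·∫cos(5x)² dx = 100·π/2 = 50*π.
  So ∫_0^π (u')² dx = 50*π.
||u||_{H^1}^2 = (2*π) + (50*π) = 52*π.


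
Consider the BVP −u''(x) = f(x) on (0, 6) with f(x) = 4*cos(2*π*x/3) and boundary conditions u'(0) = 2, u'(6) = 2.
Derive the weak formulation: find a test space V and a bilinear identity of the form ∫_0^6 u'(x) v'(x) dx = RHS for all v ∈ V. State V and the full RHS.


V = H^1(0, 6) (v unrestricted at boundary; u is determined up to an additive constant); weak form: ∫_0^6 u'v' dx = ∫_0^6 (4*cos(2*π*x/3)) v dx + 2·v(6) − 2·v(0) for all v ∈ V.

Multiply both sides by a test function v and integrate from 0 to 6:
  ∫_0^6 −u''(x) v(x) dx = ∫_0^6 f(x) v(x) dx.
Integrate the LHS by parts once:
  ∫_0^6 −u'' v dx = −[u'(x) v(x)]_0^6 + ∫_0^6 u'(x) v'(x) dx.
Thus ∫_0^6 u'(x) v'(x) dx = ∫_0^6 f(x) v(x) dx + [u'(x) v(x)]_0^6.
Choose V so that boundary terms are either known or forced to vanish.
u has inhomogeneous Neumann u'(0) = 2, u'(6) = 2. [u' v]_0^6 = (2)·v(6) − (2)·v(0) = 2·v(6) − 2·v(0). Take V = H^1(0, 6); boundary term becomes part of RHS.
Weak formulation: find u (satisfying any essential BC) such that ∫_0^6 u'(x) v'(x) dx = ∫_0^6 f v dx + 2·v(6) − 2·v(0) for all v ∈ V (Neumann data are natural BCs: they enter the RHS as boundary terms).
Substituting f(x) = 4*cos(2*π*x/3), the right-hand side is ∫_0^6 (4*cos(2*π*x/3)) v dx + 2·v(6) − 2·v(0).
Compatibility check (pure Neumann): taking v ≡ 1 ∈ V gives 0 = ∫_0^6 f dx + (2) − (2), i.e. ∫_0^6 f dx must equal u'(0) − u'(6) = 0. Indeed ∫_0^6 (4*cos(2*π*x/3)) dx = 0, so the data are compatible. The solution is then unique only up to an additive constant (fix it e.g. by requiring ∫_0^6 u dx = 0).


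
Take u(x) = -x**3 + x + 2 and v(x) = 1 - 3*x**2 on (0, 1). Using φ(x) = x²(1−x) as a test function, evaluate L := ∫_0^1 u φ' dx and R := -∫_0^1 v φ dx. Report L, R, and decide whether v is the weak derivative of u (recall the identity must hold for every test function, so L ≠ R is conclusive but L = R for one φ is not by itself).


LHS = 1/60, RHS = 1/60. Yes, v = u' weakly.

u(x) = -x**3 + x + 2, classical derivative u'(x) = 1 - 3*x**2.
φ(x) = x²(1−x), so φ'(x) = x*(2 - 3*x).
Note φ(0) = φ(1) = 0, so the boundary term u·φ vanishes.
LHS = ∫_0^1 u(x) φ'(x) dx = ∫_0^1 (3*x^5 - 2*x^4 - 3*x^3 - 4*x^2 + 4*x) dx. Term by term:
  ∫_0^1 3*x^5 dx = 1/2;  ∫_0^1 -2*x^4 dx = -2/5;  ∫_0^1 -3*x^3 dx = -3/4;
  ∫_0^1 -4*x^2 dx = -4/3;  ∫_0^1 4*x dx = 2.
Sum: 1/2 − 2/5 − 3/4 − 4/3 + 2 = 1/60.
So LHS = 1/60.
∫_0^1 v(x) φ(x) dx = ∫_0^1 (3*x^5 - 3*x^4 - x^3 + x^2) dx. Term by term:
  ∫_0^1 3*x^5 dx = 1/2;  ∫_0^1 -3*x^4 dx = -3/5;  ∫_0^1 -x^3 dx = -1/4;
  ∫_0^1 x^2 dx = 1/3.
Sum: 1/2 − 3/5 − 1/4 + 1/3 = -1/60.
So RHS = -∫_0^1 v(x) φ(x) dx = 1/60.
LHS = RHS, so the identity holds for this test φ.
Moreover u is smooth here and v(x) = u'(x) = 1 - 3*x**2 pointwise, so the identity holds for every test function. Hence v is the weak derivative of u.
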